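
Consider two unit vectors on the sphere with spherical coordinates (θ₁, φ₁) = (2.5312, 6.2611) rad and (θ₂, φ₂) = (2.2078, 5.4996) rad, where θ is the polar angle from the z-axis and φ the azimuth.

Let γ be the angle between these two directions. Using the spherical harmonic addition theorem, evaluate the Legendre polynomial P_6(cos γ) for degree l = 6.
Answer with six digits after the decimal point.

-0.412391

Expand P_6 via completeness: Σ_{m} conj(Y_{6,m}) at Ω₁ times Y_{6,m} at Ω₂ —
  m=-6: Y*=(0.016982, -0.002264)  Y=(-0.001418, -0.130362)  product (-0.000319, -0.002211)
  m=-5: Y*=(-0.084325, 0.009350)  Y=(0.238409, 0.234126)  product (-0.022293, -0.017514)
  m=-4: Y*=(0.244977, -0.021698)  Y=(-0.430809, 0.003124)  product (-0.105471, 0.010113)
  m=-3: Y*=(-0.439904, 0.029189)  Y=(0.126189, -0.127569)  product (-0.051787, 0.059801)
  m=-2: Y*=(0.405359, -0.017917)  Y=(-0.000945, -0.260517)  product (-0.005050, -0.105586)
  m=-1: Y*=(0.051372, -0.001135)  Y=(0.206948, 0.206199)  product (0.010865, 0.010358)
  m=+0: Y*=(-0.418646, -0.000000)  Y=(0.187534, 0.000000)  product (-0.078510, -0.000000)
  m=+1: Y*=(-0.051372, -0.001135)  Y=(-0.206948, 0.206199)  product (0.010865, -0.010358)
  m=+2: Y*=(0.405359, 0.017917)  Y=(-0.000945, 0.260517)  product (-0.005050, 0.105586)
  m=+3: Y*=(0.439904, 0.029189)  Y=(-0.126189, -0.127569)  product (-0.051787, -0.059801)
  m=+4: Y*=(0.244977, 0.021698)  Y=(-0.430809, -0.003124)  product (-0.105471, -0.010113)
  m=+5: Y*=(0.084325, 0.009350)  Y=(-0.238409, 0.234126)  product (-0.022293, 0.017514)
  m=+6: Y*=(0.016982, 0.002264)  Y=(-0.001418, 0.130362)  product (-0.000319, 0.002211)
Accumulated sum (-0.426621, -0.000000); after 4π/(2l+1) scaling, (-0.412391, -0.000000) ⇒ P_6 = -0.412391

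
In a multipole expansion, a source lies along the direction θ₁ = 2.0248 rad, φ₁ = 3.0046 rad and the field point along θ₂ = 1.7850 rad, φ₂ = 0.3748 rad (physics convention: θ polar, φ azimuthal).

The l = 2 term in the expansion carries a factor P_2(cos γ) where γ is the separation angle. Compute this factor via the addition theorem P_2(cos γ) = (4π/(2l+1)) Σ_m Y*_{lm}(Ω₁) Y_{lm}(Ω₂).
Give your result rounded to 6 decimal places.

0.178209

Expand P_2 via completeness: Σ_{m} conj(Y_{2,m}) at Ω₁ times Y_{2,m} at Ω₂ —
  term(m=-2) = 0.05987 - 0.09826j   from Y*(Ω₁)=0.30034 - 0.08441j, Y(Ω₂)=0.26996 - 0.25129j
  term(m=-1) = -0.04260 + 0.02393j   from Y*(Ω₁)=0.30164 - 0.04158j, Y(Ω₂)=-0.14933 + 0.05874j
  term(m=+0) = 0.03637 + 0.00000j   from Y*(Ω₁)=-0.13340 + 0.00000j, Y(Ω₂)=-0.27264 + 0.00000j
  term(m=+1) = -0.04260 - 0.02393j   from Y*(Ω₁)=-0.30164 - 0.04158j, Y(Ω₂)=0.14933 + 0.05874j
  term(m=+2) = 0.05987 + 0.09826j   from Y*(Ω₁)=0.30034 + 0.08441j, Y(Ω₂)=0.26996 + 0.25129j
Σ over m = 0.07091 + 0.00000j; ×(4π/5) → 0.17821 + 0.00000j. Real part: 0.178209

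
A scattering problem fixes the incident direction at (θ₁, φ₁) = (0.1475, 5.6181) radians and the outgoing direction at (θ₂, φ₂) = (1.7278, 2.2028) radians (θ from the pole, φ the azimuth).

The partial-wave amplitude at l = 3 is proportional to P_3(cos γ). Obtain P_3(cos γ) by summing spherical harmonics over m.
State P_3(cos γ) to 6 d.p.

0.377824

Term-by-term m-sum for l=3 (normalisation 4π/7 = 1.795196):
  [-3]  conj(Y_{3,-3})(Ω₁) = -0.000545-0.001207i ; Y_{3,-3}(Ω₂) = +0.380944-0.128449i ; Δ = -0.000363-0.000390i
  [-2]  conj(Y_{3,-2})(Ω₁) = +0.005203-0.021205i ; Y_{3,-2}(Ω₂) = +0.047079-0.148612i ; Δ = -0.002906-0.001772i
  [-1]  conj(Y_{3,-1})(Ω₁) = +0.145457-0.114080i ; Y_{3,-1}(Ω₂) = +0.165523+0.226066i ; Δ = +0.049866+0.014000i
  [+0]  conj(Y_{3,0})(Ω₁) = +0.698385-0.000000i ; Y_{3,0}(Ω₂) = +0.167916+0.000000i ; Δ = +0.117270+0.000000i
  [+1]  conj(Y_{3,1})(Ω₁) = -0.145457-0.114080i ; Y_{3,1}(Ω₂) = -0.165523+0.226066i ; Δ = +0.049866-0.014000i
  [+2]  conj(Y_{3,2})(Ω₁) = +0.005203+0.021205i ; Y_{3,2}(Ω₂) = +0.047079+0.148612i ; Δ = -0.002906+0.001772i
  [+3]  conj(Y_{3,3})(Ω₁) = +0.000545-0.001207i ; Y_{3,3}(Ω₂) = -0.380944-0.128449i ; Δ = -0.000363+0.000390i
Σ over m = +0.210464+0.000000i; ×(4π/7) → +0.377824+0.000000i. Real part: 0.377824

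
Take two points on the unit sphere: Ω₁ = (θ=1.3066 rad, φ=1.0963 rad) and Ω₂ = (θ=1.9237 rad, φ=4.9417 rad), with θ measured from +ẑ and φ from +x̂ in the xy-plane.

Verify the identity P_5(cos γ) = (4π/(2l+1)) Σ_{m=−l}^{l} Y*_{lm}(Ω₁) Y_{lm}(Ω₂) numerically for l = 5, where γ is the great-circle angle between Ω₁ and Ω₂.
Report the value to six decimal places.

Addition theorem: P_5(cos γ) = (4π/11) Σ_m Y*_{lm}(Ω₁) Y_{lm}(Ω₂), m = −5…5:
  [-5]  conj(Y_{5,-5})(Ω₁) = 0.27055 - 0.27951j ; Y_{5,-5}(Ω₂) = 0.30776 + 0.13900j ; Δ = 0.12212 - 0.04841j
  [-4]  conj(Y_{5,-4})(Ω₁) = -0.10695 - 0.31513j ; Y_{5,-4}(Ω₂) = -0.23914 + 0.31227j ; Δ = 0.12398 + 0.04196j
  [-3]  conj(Y_{5,-3})(Ω₁) = 0.11890 + 0.01764j ; Y_{5,-3}(Ω₂) = -0.01363 - 0.01659j ; Δ = -0.00133 - 0.00221j
  [-2]  conj(Y_{5,-2})(Ω₁) = 0.19107 - 0.26662j ; Y_{5,-2}(Ω₂) = -0.29674 + 0.14651j ; Δ = -0.01764 + 0.10711j
  [-1]  conj(Y_{5,-1})(Ω₁) = 0.02020 + 0.03932j ; Y_{5,-1}(Ω₂) = -0.02546 - 0.10909j ; Δ = 0.00378 - 0.00320j
  [+0]  conj(Y_{5,0})(Ω₁) = 0.32126 + 0.00000j ; Y_{5,0}(Ω₂) = -0.30465 + 0.00000j ; Δ = -0.09787 + 0.00000j
  [+1]  conj(Y_{5,1})(Ω₁) = -0.02020 + 0.03932j ; Y_{5,1}(Ω₂) = 0.02546 - 0.10909j ; Δ = 0.00378 + 0.00320j
  [+2]  conj(Y_{5,2})(Ω₁) = 0.19107 + 0.26662j ; Y_{5,2}(Ω₂) = -0.29674 - 0.14651j ; Δ = -0.01764 - 0.10711j
  [+3]  conj(Y_{5,3})(Ω₁) = -0.11890 + 0.01764j ; Y_{5,3}(Ω₂) = 0.01363 - 0.01659j ; Δ = -0.00133 + 0.00221j
  [+4]  conj(Y_{5,4})(Ω₁) = -0.10695 + 0.31513j ; Y_{5,4}(Ω₂) = -0.23914 - 0.31227j ; Δ = 0.12398 - 0.04196j
  [+5]  conj(Y_{5,5})(Ω₁) = -0.27055 - 0.27951j ; Y_{5,5}(Ω₂) = -0.30776 + 0.13900j ; Δ = 0.12212 + 0.04841j
Accumulated sum 0.36394 + 0.00000j; after 4π/(2l+1) scaling, 0.41577 + 0.00000j ⇒ P_5 = 0.415770

0.415770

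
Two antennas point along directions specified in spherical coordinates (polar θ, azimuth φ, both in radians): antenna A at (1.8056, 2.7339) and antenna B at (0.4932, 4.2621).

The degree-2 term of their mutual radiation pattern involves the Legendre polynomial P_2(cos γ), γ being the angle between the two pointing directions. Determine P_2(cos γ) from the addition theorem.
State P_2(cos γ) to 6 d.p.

Term-by-term m-sum for l=2 (normalisation 4π/5 = 2.513274):
  [-2]  conj(Y_{2,-2})(Ω₁) = (0.250491, -0.265983) ; Y_{2,-2}(Ω₂) = (-0.053782, -0.067855) ; Δ = (-0.031520, -0.002692)
  [-1]  conj(Y_{2,-1})(Ω₁) = (0.160476, -0.069308) ; Y_{2,-1}(Ω₂) = (-0.140217, 0.290057) ; Δ = (-0.002398, 0.056265)
  [+0]  conj(Y_{2,0})(Ω₁) = (-0.264178, -0.000000) ; Y_{2,0}(Ω₂) = (0.418696, 0.000000) ; Δ = (-0.110610, -0.000000)
  [+1]  conj(Y_{2,1})(Ω₁) = (-0.160476, -0.069308) ; Y_{2,1}(Ω₂) = (0.140217, 0.290057) ; Δ = (-0.002398, -0.056265)
  [+2]  conj(Y_{2,2})(Ω₁) = (0.250491, 0.265983) ; Y_{2,2}(Ω₂) = (-0.053782, 0.067855) ; Δ = (-0.031520, 0.002692)
Total Σ_m = (-0.178447, -0.000000). Multiply by 2.513274: (-0.448486, -0.000000). P_2(cos γ) = -0.448486

-0.448486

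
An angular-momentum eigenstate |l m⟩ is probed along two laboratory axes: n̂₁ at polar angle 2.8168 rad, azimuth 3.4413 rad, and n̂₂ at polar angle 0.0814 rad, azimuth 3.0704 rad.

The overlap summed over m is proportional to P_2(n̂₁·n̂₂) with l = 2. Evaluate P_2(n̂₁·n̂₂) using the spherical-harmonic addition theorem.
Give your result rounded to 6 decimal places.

0.770694

Summing Y*_{l m}(θ₁,φ₁)·Y_{l m}(θ₂,φ₂) over m ∈ [−2, 2]; prefactor 4π/(2·2+1) = 2.513274:
  [-2]  conj(Y_{2,-2})(Ω₁) = (0.032478, 0.022191) ; Y_{2,-2}(Ω₂) = (0.002528, 0.000362) ; Δ = (0.000074, 0.000068)
  [-1]  conj(Y_{2,-1})(Ω₁) = (0.223225, 0.068980) ; Y_{2,-1}(Ω₂) = (-0.062449, -0.004453) ; Δ = (-0.013633, -0.005302)
  [+0]  conj(Y_{2,0})(Ω₁) = (0.534432, -0.000000) ; Y_{2,0}(Ω₂) = (0.624528, 0.000000) ; Δ = (0.333767, 0.000000)
  [+1]  conj(Y_{2,1})(Ω₁) = (-0.223225, 0.068980) ; Y_{2,1}(Ω₂) = (0.062449, -0.004453) ; Δ = (-0.013633, 0.005302)
  [+2]  conj(Y_{2,2})(Ω₁) = (0.032478, -0.022191) ; Y_{2,2}(Ω₂) = (0.002528, -0.000362) ; Δ = (0.000074, -0.000068)
Σ over m = (0.306649, 0.000000); ×(4π/5) → (0.770694, 0.000000). Real part: 0.770694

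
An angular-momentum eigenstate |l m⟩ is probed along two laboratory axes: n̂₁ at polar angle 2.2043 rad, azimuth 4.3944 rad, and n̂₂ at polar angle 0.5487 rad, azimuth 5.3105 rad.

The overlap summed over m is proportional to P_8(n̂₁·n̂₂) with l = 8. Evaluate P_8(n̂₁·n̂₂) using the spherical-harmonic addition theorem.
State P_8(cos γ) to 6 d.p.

Term-by-term m-sum for l=8 (normalisation 4π/17 = 0.739198):
  m=-8: -0.07586 - 0.05164j × 0.00020 + 0.00282j = 0.00013 - 0.00022j  (running Σ = 0.00013 - 0.00022j)
  m=-7: -0.21378 + 0.16426j × 0.01598 + 0.00927j = -0.00494 + 0.00064j  (running Σ = -0.00481 + 0.00042j)
  m=-6: 0.14526 + 0.41441j × 0.06779 - 0.03250j = 0.02331 + 0.02337j  (running Σ = 0.01851 + 0.02379j)
  m=-5: 0.36931 - 0.00707j × 0.03191 - 0.20967j = 0.01030 - 0.07766j  (running Σ = 0.02881 - 0.05387j)
  m=-4: -0.00542 + 0.01761j × -0.30283 - 0.28163j = 0.00660 - 0.00380j  (running Σ = 0.03541 - 0.05767j)
  m=-3: 0.29190 + 0.20700j × -0.48876 + 0.11111j = -0.16567 - 0.06874j  (running Σ = -0.13026 - 0.12641j)
  m=-2: 0.14203 - 0.10486j × -0.07729 + 0.19660j = 0.00964 + 0.03603j  (running Σ = -0.12062 - 0.09038j)
  m=-1: 0.08926 + 0.27116j × -0.18103 - 0.26568j = 0.05588 - 0.07280j  (running Σ = -0.06474 - 0.16318j)
  m=0: 0.22350 + 0.00000j × -0.33225 + 0.00000j = -0.07426 + 0.00000j  (running Σ = -0.13899 - 0.16318j)
  m=1: -0.08926 + 0.27116j × 0.18103 - 0.26568j = 0.05588 + 0.07280j  (running Σ = -0.08311 - 0.09038j)
  m=2: 0.14203 + 0.10486j × -0.07729 - 0.19660j = 0.00964 - 0.03603j  (running Σ = -0.07347 - 0.12641j)
  m=3: -0.29190 + 0.20700j × 0.48876 + 0.11111j = -0.16567 + 0.06874j  (running Σ = -0.23914 - 0.05767j)
  m=4: -0.00542 - 0.01761j × -0.30283 + 0.28163j = 0.00660 + 0.00380j  (running Σ = -0.23254 - 0.05387j)
  m=5: -0.36931 - 0.00707j × -0.03191 - 0.20967j = 0.01030 + 0.07766j  (running Σ = -0.22223 + 0.02379j)
  m=6: 0.14526 - 0.41441j × 0.06779 + 0.03250j = 0.02331 - 0.02337j  (running Σ = -0.19892 + 0.00042j)
  m=7: 0.21378 + 0.16426j × -0.01598 + 0.00927j = -0.00494 - 0.00064j  (running Σ = -0.20386 - 0.00022j)
  m=8: -0.07586 + 0.05164j × 0.00020 - 0.00282j = 0.00013 + 0.00022j  (running Σ = -0.20373 - 0.00000j)
Total Σ_m = -0.20373 - 0.00000j. Multiply by 0.739198: -0.15060 - 0.00000j. P_8(cos γ) = -0.150595

-0.150595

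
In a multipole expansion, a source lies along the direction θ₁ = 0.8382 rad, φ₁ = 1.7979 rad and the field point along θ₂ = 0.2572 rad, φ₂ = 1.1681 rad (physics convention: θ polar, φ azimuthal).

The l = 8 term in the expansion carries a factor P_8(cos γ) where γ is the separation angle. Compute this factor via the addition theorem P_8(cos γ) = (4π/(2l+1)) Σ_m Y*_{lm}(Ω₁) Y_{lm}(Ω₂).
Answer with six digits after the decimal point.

-0.014807

Term-by-term m-sum for l=8 (normalisation 4π/17 = 0.739198):
  term(m=-8) = 0.00000 - 0.00000j   from Y*(Ω₁)=-0.01171 + 0.04665j, Y(Ω₂)=-0.00001 - 0.00000j
  term(m=-7) = -0.00001 - 0.00002j   from Y*(Ω₁)=0.17305 + 0.00328j, Y(Ω₂)=-0.00004 - 0.00013j
  term(m=-6) = -0.00039 - 0.00029j   from Y*(Ω₁)=-0.07499 - 0.35503j, Y(Ω₂)=0.00099 - 0.00088j
  term(m=-5) = -0.00423 - 0.00003j   from Y*(Ω₁)=-0.41543 + 0.19319j, Y(Ω₂)=0.00835 + 0.00396j
  term(m=-4) = -0.00947 + 0.00680j   from Y*(Ω₁)=0.15095 + 0.19354j, Y(Ω₂)=-0.00190 + 0.04747j
  term(m=-3) = 0.01106 - 0.03354j   from Y*(Ω₁)=-0.12500 + 0.15416j, Y(Ω₂)=-0.16637 + 0.06314j
  term(m=-2) = -0.05090 - 0.15826j   from Y*(Ω₁)=0.32879 + 0.16053j, Y(Ω₂)=-0.31480 - 0.32765j
  term(m=-1) = 0.01866 + 0.01360j   from Y*(Ω₁)=-0.00796 + 0.03444j, Y(Ω₂)=0.25595 - 0.60085j
  term(m=+0) = 0.05054 + 0.00000j   from Y*(Ω₁)=0.36827 + 0.00000j, Y(Ω₂)=0.13724 + 0.00000j
  term(m=+1) = 0.01866 - 0.01360j   from Y*(Ω₁)=0.00796 + 0.03444j, Y(Ω₂)=-0.25595 - 0.60085j
  term(m=+2) = -0.05090 + 0.15826j   from Y*(Ω₁)=0.32879 - 0.16053j, Y(Ω₂)=-0.31480 + 0.32765j
  term(m=+3) = 0.01106 + 0.03354j   from Y*(Ω₁)=0.12500 + 0.15416j, Y(Ω₂)=0.16637 + 0.06314j
  term(m=+4) = -0.00947 - 0.00680j   from Y*(Ω₁)=0.15095 - 0.19354j, Y(Ω₂)=-0.00190 - 0.04747j
  term(m=+5) = -0.00423 + 0.00003j   from Y*(Ω₁)=0.41543 + 0.19319j, Y(Ω₂)=-0.00835 + 0.00396j
  term(m=+6) = -0.00039 + 0.00029j   from Y*(Ω₁)=-0.07499 + 0.35503j, Y(Ω₂)=0.00099 + 0.00088j
  term(m=+7) = -0.00001 + 0.00002j   from Y*(Ω₁)=-0.17305 + 0.00328j, Y(Ω₂)=0.00004 - 0.00013j
  term(m=+8) = 0.00000 + 0.00000j   from Y*(Ω₁)=-0.01171 - 0.04665j, Y(Ω₂)=-0.00001 + 0.00000j
Accumulated sum -0.02003 + 0.00000j; after 4π/(2l+1) scaling, -0.01481 + 0.00000j ⇒ P_8 = -0.014807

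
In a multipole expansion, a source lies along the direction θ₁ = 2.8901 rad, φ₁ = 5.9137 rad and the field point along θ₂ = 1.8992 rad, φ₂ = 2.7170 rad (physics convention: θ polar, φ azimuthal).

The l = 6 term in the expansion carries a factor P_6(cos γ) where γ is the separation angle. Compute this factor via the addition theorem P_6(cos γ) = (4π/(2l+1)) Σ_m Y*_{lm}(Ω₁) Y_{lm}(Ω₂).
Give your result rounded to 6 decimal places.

-0.274092

Summing Y*_{l m}(θ₁,φ₁)·Y_{l m}(θ₂,φ₂) over m ∈ [−6, 6]; prefactor 4π/(2·6+1) = 0.966644:
  m=-6: (-0.000069, -0.000092) × (-0.287938, 0.194478) = (0.000038, 0.000013)  (running Σ = (0.000038, 0.000013))
  m=-5: (0.000422, 0.001488) × (-0.215128, 0.349182) = (-0.000610, -0.000173)  (running Σ = (-0.000573, -0.000160))
  m=-4: (0.001182, -0.012695) × (-0.005258, 0.040993) = (0.000514, 0.000115)  (running Σ = (-0.000059, -0.000044))
  m=-3: (-0.031739, 0.063686) × (-0.096771, -0.316169) = (0.023207, 0.003872)  (running Σ = (0.023148, 0.003828))
  m=-2: (0.196104, -0.178691) × (-0.099349, -0.112907) = (-0.039658, -0.004389)  (running Σ = (-0.016510, -0.000561))
  m=-1: (-0.546045, 0.211468) × (0.256294, 0.115869) = (-0.164451, -0.009072)  (running Σ = (-0.180961, -0.009633))
  m=0: (0.444419, -0.000000) × (0.176346, 0.000000) = (0.078372, 0.000000)  (running Σ = (-0.102589, -0.009633))
  m=1: (0.546045, 0.211468) × (-0.256294, 0.115869) = (-0.164451, 0.009072)  (running Σ = (-0.267040, -0.000561))
  m=2: (0.196104, 0.178691) × (-0.099349, 0.112907) = (-0.039658, 0.004389)  (running Σ = (-0.306698, 0.003828))
  m=3: (0.031739, 0.063686) × (0.096771, -0.316169) = (0.023207, -0.003872)  (running Σ = (-0.283491, -0.000044))
  m=4: (0.001182, 0.012695) × (-0.005258, -0.040993) = (0.000514, -0.000115)  (running Σ = (-0.282977, -0.000160))
  m=5: (-0.000422, 0.001488) × (0.215128, 0.349182) = (-0.000610, 0.000173)  (running Σ = (-0.283588, 0.000013))
  m=6: (-0.000069, 0.000092) × (-0.287938, -0.194478) = (0.000038, -0.000013)  (running Σ = (-0.283550, 0.000000))
Accumulated sum (-0.283550, 0.000000); after 4π/(2l+1) scaling, (-0.274092, 0.000000) ⇒ P_6 = -0.274092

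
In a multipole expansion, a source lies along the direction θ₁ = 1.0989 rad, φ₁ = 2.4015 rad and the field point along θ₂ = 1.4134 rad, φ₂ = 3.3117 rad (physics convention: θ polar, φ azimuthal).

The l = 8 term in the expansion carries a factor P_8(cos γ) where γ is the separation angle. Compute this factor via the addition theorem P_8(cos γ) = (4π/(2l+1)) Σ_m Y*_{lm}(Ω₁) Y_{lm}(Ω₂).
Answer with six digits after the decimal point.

0.237991

Addition theorem: P_8(cos γ) = (4π/17) Σ_m Y*_{lm}(Ω₁) Y_{lm}(Ω₂), m = −8…8:
  [-8]  conj(Y_{8,-8})(Ω₁) = 0.19093 + 0.07240j ; Y_{8,-8}(Ω₂) = 0.09724 - 0.45636j ; Δ = 0.05161 - 0.08009j
  [-7]  conj(Y_{8,-7})(Ω₁) = -0.18814 - 0.37198j ; Y_{8,-7}(Ω₂) = -0.10989 + 0.27508j ; Δ = 0.12300 - 0.01088j
  [-6]  conj(Y_{8,-6})(Ω₁) = -0.10596 + 0.38016j ; Y_{8,-6}(Ω₂) = -0.11533 + 0.18805j ; Δ = -0.05927 - 0.06377j
  [-5]  conj(Y_{8,-5})(Ω₁) = 0.01750 - 0.01094j ; Y_{8,-5}(Ω₂) = 0.20789 - 0.23690j ; Δ = 0.00105 - 0.00642j
  [-4]  conj(Y_{8,-4})(Ω₁) = 0.33451 + 0.06129j ; Y_{8,-4}(Ω₂) = 0.10018 - 0.08109j ; Δ = 0.03848 - 0.02098j
  [-3]  conj(Y_{8,-3})(Ω₁) = -0.12003 - 0.15806j ; Y_{8,-3}(Ω₂) = -0.27447 + 0.15364j ; Δ = 0.05723 + 0.02494j
  [-2]  conj(Y_{8,-2})(Ω₁) = 0.02257 - 0.24842j ; Y_{8,-2}(Ω₂) = -0.08109 + 0.02870j ; Δ = 0.00530 + 0.02079j
  [-1]  conj(Y_{8,-1})(Ω₁) = -0.18724 + 0.17100j ; Y_{8,-1}(Ω₂) = 0.30745 - 0.05281j ; Δ = -0.04854 + 0.06246j
  [+0]  conj(Y_{8,0})(Ω₁) = -0.21545 + 0.00000j ; Y_{8,0}(Ω₂) = 0.07315 + 0.00000j ; Δ = -0.01576 + 0.00000j
  [+1]  conj(Y_{8,1})(Ω₁) = 0.18724 + 0.17100j ; Y_{8,1}(Ω₂) = -0.30745 - 0.05281j ; Δ = -0.04854 - 0.06246j
  [+2]  conj(Y_{8,2})(Ω₁) = 0.02257 + 0.24842j ; Y_{8,2}(Ω₂) = -0.08109 - 0.02870j ; Δ = 0.00530 - 0.02079j
  [+3]  conj(Y_{8,3})(Ω₁) = 0.12003 - 0.15806j ; Y_{8,3}(Ω₂) = 0.27447 + 0.15364j ; Δ = 0.05723 - 0.02494j
  [+4]  conj(Y_{8,4})(Ω₁) = 0.33451 - 0.06129j ; Y_{8,4}(Ω₂) = 0.10018 + 0.08109j ; Δ = 0.03848 + 0.02098j
  [+5]  conj(Y_{8,5})(Ω₁) = -0.01750 - 0.01094j ; Y_{8,5}(Ω₂) = -0.20789 - 0.23690j ; Δ = 0.00105 + 0.00642j
  [+6]  conj(Y_{8,6})(Ω₁) = -0.10596 - 0.38016j ; Y_{8,6}(Ω₂) = -0.11533 - 0.18805j ; Δ = -0.05927 + 0.06377j
  [+7]  conj(Y_{8,7})(Ω₁) = 0.18814 - 0.37198j ; Y_{8,7}(Ω₂) = 0.10989 + 0.27508j ; Δ = 0.12300 + 0.01088j
  [+8]  conj(Y_{8,8})(Ω₁) = 0.19093 - 0.07240j ; Y_{8,8}(Ω₂) = 0.09724 + 0.45636j ; Δ = 0.05161 + 0.08009j
Accumulated sum 0.32196 + 0.00000j; after 4π/(2l+1) scaling, 0.23799 + 0.00000j ⇒ P_8 = 0.237991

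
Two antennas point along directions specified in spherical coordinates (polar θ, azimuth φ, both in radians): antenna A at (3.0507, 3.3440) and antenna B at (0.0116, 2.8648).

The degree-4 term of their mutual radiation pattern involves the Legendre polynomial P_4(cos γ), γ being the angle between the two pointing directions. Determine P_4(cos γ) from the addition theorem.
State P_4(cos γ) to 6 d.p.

Addition theorem: P_4(cos γ) = (4π/9) Σ_m Y*_{lm}(Ω₁) Y_{lm}(Ω₂), m = −4…4:
  term(m=-4) = -0.000000+0.000000i   from Y*(Ω₁)=+0.000021+0.000022i, Y(Ω₂)=+0.000000+0.000000i
  term(m=-3) = -0.000000-0.000000i   from Y*(Ω₁)=+0.000766+0.000532i, Y(Ω₂)=-0.000001-0.000001i
  term(m=-2) = +0.000003+0.000004i   from Y*(Ω₁)=+0.015054+0.006450i, Y(Ω₂)=+0.000230+0.000142i
  term(m=-1) = -0.003283-0.001706i   from Y*(Ω₁)=+0.165147+0.033891i, Y(Ω₂)=-0.021109-0.005997i
  term(m=+0) = +0.686445+0.000000i   from Y*(Ω₁)=+0.811674-0.000000i, Y(Ω₂)=+0.845715+0.000000i
  term(m=+1) = -0.003283+0.001706i   from Y*(Ω₁)=-0.165147+0.033891i, Y(Ω₂)=+0.021109-0.005997i
  term(m=+2) = +0.000003-0.000004i   from Y*(Ω₁)=+0.015054-0.006450i, Y(Ω₂)=+0.000230-0.000142i
  term(m=+3) = -0.000000+0.000000i   from Y*(Ω₁)=-0.000766+0.000532i, Y(Ω₂)=+0.000001-0.000001i
  term(m=+4) = -0.000000-0.000000i   from Y*(Ω₁)=+0.000021-0.000022i, Y(Ω₂)=+0.000000-0.000000i
Accumulated sum +0.679884+0.000000i; after 4π/(2l+1) scaling, +0.949298+0.000000i ⇒ P_4 = 0.949298

0.949298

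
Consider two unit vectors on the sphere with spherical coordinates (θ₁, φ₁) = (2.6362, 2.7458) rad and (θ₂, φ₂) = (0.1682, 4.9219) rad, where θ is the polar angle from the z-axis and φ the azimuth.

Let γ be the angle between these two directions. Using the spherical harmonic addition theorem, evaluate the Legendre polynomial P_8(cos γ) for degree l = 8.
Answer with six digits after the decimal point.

Term-by-term m-sum for l=8 (normalisation 4π/17 = 0.739198):
  m=-8: Y*=-0.001556+0.000039i  Y=-0.000000-0.000000i  product +0.000000+0.000000i
  m=-7: Y*=-0.010483-0.004079i  Y=-0.000007-0.000001i  product +0.000000+0.000000i
  m=-6: Y*=-0.036600-0.035266i  Y=-0.000035+0.000107i  product +0.000005-0.000003i
  m=-5: Y*=-0.063736-0.147383i  Y=+0.001057+0.000610i  product +0.000023-0.000195i
  m=-4: Y*=-0.004414-0.356728i  Y=+0.006600-0.007335i  product -0.002646-0.002322i
  m=-3: Y*=+0.193184-0.478910i  Y=-0.034618-0.047627i  product -0.029497+0.007378i
  m=-2: Y*=+0.245332-0.248387i  Y=-0.225340+0.100366i  product -0.030353+0.080594i
  m=-1: Y*=-0.184339+0.077025i  Y=+0.132561+0.623431i  product -0.072456-0.104712i
  m=+0: Y*=-0.429338-0.000000i  Y=+0.641488+0.000000i  product -0.275416-0.000000i
  m=+1: Y*=+0.184339+0.077025i  Y=-0.132561+0.623431i  product -0.072456+0.104712i
  m=+2: Y*=+0.245332+0.248387i  Y=-0.225340-0.100366i  product -0.030353-0.080594i
  m=+3: Y*=-0.193184-0.478910i  Y=+0.034618-0.047627i  product -0.029497-0.007378i
  m=+4: Y*=-0.004414+0.356728i  Y=+0.006600+0.007335i  product -0.002646+0.002322i
  m=+5: Y*=+0.063736-0.147383i  Y=-0.001057+0.000610i  product +0.000023+0.000195i
  m=+6: Y*=-0.036600+0.035266i  Y=-0.000035-0.000107i  product +0.000005+0.000003i
  m=+7: Y*=+0.010483-0.004079i  Y=+0.000007-0.000001i  product +0.000000-0.000000i
  m=+8: Y*=-0.001556-0.000039i  Y=-0.000000+0.000000i  product +0.000000-0.000000i
Accumulated sum -0.545263-0.000000i; after 4π/(2l+1) scaling, -0.403058-0.000000i ⇒ P_8 = -0.403058

-0.403058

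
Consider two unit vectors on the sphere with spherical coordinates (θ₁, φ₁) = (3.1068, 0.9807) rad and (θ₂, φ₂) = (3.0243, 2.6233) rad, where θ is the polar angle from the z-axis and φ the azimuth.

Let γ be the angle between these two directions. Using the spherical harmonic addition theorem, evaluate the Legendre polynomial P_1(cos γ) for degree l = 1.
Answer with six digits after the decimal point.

0.992236

Term-by-term m-sum for l=1 (normalisation 4π/3 = 4.188790):
  m=-1: Y*=+0.006687+0.009986i  Y=-0.035121-0.020029i  product -0.000035-0.000485i
  m=+0: Y*=-0.488307-0.000000i  Y=-0.485245+0.000000i  product +0.236949+0.000000i
  m=+1: Y*=-0.006687+0.009986i  Y=+0.035121-0.020029i  product -0.000035+0.000485i
Total Σ_m = +0.236879+0.000000i. Multiply by 4.188790: +0.992236+0.000000i. P_1(cos γ) = 0.992236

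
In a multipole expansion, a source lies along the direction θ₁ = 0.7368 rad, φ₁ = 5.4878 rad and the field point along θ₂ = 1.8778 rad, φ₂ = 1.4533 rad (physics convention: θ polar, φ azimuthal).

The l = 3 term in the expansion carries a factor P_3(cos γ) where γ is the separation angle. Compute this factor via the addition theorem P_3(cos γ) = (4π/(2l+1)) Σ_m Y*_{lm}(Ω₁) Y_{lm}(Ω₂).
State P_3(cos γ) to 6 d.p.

Expand P_3 via completeness: Σ_{m} conj(Y_{3,m}) at Ω₁ times Y_{3,m} at Ω₂ —
  m=-3: Y*=-0.092138-0.086776i  Y=-0.124766+0.339174i  product +0.040928-0.020424i
  m=-2: Y*=-0.006825-0.341658i  Y=+0.272929+0.065343i  product +0.020462-0.093694i
  m=-1: Y*=+0.264891-0.270235i  Y=-0.019623+0.166240i  product +0.039726+0.049338i
  m=+0: Y*=-0.071139-0.000000i  Y=+0.286829+0.000000i  product -0.020405-0.000000i
  m=+1: Y*=-0.264891-0.270235i  Y=+0.019623+0.166240i  product +0.039726-0.049338i
  m=+2: Y*=-0.006825+0.341658i  Y=+0.272929-0.065343i  product +0.020462+0.093694i
  m=+3: Y*=+0.092138-0.086776i  Y=+0.124766+0.339174i  product +0.040928+0.020424i
Σ over m = +0.181828-0.000000i; ×(4π/7) → +0.326416-0.000000i. Real part: 0.326416

0.326416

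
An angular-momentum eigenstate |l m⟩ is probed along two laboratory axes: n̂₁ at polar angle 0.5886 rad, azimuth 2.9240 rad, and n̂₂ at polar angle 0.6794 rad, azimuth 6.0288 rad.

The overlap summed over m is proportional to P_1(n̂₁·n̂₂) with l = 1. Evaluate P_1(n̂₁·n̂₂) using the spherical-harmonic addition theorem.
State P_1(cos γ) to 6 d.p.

0.298427

Summing Y*_{l m}(θ₁,φ₁)·Y_{l m}(θ₂,φ₂) over m ∈ [−1, 1]; prefactor 4π/(2·1+1) = 4.188790:
  [-1]  conj(Y_{1,-1})(Ω₁) = -0.187294+0.041409i ; Y_{1,-1}(Ω₂) = +0.210097+0.054629i ; Δ = -0.041612-0.001532i
  [+0]  conj(Y_{1,0})(Ω₁) = +0.406380-0.000000i ; Y_{1,0}(Ω₂) = +0.380108+0.000000i ; Δ = +0.154468+0.000000i
  [+1]  conj(Y_{1,1})(Ω₁) = +0.187294+0.041409i ; Y_{1,1}(Ω₂) = -0.210097+0.054629i ; Δ = -0.041612+0.001532i
Accumulated sum +0.071244+0.000000i; after 4π/(2l+1) scaling, +0.298427+0.000000i ⇒ P_1 = 0.298427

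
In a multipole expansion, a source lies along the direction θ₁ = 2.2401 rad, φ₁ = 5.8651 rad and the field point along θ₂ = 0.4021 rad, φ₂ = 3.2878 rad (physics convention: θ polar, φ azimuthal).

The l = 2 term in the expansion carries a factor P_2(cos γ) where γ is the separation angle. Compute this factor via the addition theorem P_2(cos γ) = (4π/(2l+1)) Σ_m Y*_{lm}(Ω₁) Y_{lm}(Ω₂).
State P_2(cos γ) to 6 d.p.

0.534075

Addition theorem: P_2(cos γ) = (4π/5) Σ_m Y*_{lm}(Ω₁) Y_{lm}(Ω₂), m = −2…2:
  term(m=-2) = (0.006015, -0.012703)   from Y*(Ω₁)=(0.159252, -0.176303), Y(Ω₂)=(0.056649, -0.017054)
  term(m=-1) = (0.088372, -0.055935)   from Y*(Ω₁)=(-0.343531, 0.152623), Y(Ω₂)=(-0.275256, 0.040534)
  term(m=+0) = (0.023727, 0.000000)   from Y*(Ω₁)=(0.048834, -0.000000), Y(Ω₂)=(0.485871, 0.000000)
  term(m=+1) = (0.088372, 0.055935)   from Y*(Ω₁)=(0.343531, 0.152623), Y(Ω₂)=(0.275256, 0.040534)
  term(m=+2) = (0.006015, 0.012703)   from Y*(Ω₁)=(0.159252, 0.176303), Y(Ω₂)=(0.056649, 0.017054)
Total Σ_m = (0.212502, -0.000000). Multiply by 2.513274: (0.534075, -0.000000). P_2(cos γ) = 0.534075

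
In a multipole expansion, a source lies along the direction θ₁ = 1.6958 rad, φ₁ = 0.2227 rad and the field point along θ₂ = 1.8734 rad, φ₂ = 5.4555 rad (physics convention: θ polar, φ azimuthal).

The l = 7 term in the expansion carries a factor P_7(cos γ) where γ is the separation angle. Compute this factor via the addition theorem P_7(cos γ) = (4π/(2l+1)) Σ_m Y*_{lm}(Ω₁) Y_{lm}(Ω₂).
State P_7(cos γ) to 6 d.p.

Addition theorem: P_7(cos γ) = (4π/15) Σ_m Y*_{lm}(Ω₁) Y_{lm}(Ω₂), m = −7…7:
  m=-7: Y*=(0.005631, 0.473325)  Y=(0.318723, -0.169753)  product (0.082143, 0.149904)
  m=-6: Y*=(-0.051734, -0.216464)  Y=(-0.105880, 0.408312)  product (0.093863, 0.001795)
  m=-5: Y*=(-0.124304, -0.252606)  Y=(-0.024396, -0.037731)  product (-0.006499, 0.010853)
  m=-4: Y*=(0.156004, 0.192918)  Y=(-0.330315, -0.056411)  product (-0.040648, -0.072524)
  m=-3: Y*=(0.170390, 0.134466)  Y=(0.131929, -0.102082)  product (0.036206, 0.000346)
  m=-2: Y*=(-0.230919, -0.110240)  Y=(0.022821, -0.269195)  product (-0.034946, 0.059646)
  m=-1: Y*=(-0.186635, -0.042265)  Y=(0.139663, 0.152004)  product (-0.019642, -0.034272)
  m=+0: Y*=(0.257700, -0.000000)  Y=(0.248069, 0.000000)  product (0.063927, 0.000000)
  m=+1: Y*=(0.186635, -0.042265)  Y=(-0.139663, 0.152004)  product (-0.019642, 0.034272)
  m=+2: Y*=(-0.230919, 0.110240)  Y=(0.022821, 0.269195)  product (-0.034946, -0.059646)
  m=+3: Y*=(-0.170390, 0.134466)  Y=(-0.131929, -0.102082)  product (0.036206, -0.000346)
  m=+4: Y*=(0.156004, -0.192918)  Y=(-0.330315, 0.056411)  product (-0.040648, 0.072524)
  m=+5: Y*=(0.124304, -0.252606)  Y=(0.024396, -0.037731)  product (-0.006499, -0.010853)
  m=+6: Y*=(-0.051734, 0.216464)  Y=(-0.105880, -0.408312)  product (0.093863, -0.001795)
  m=+7: Y*=(-0.005631, 0.473325)  Y=(-0.318723, -0.169753)  product (0.082143, -0.149904)
Total Σ_m = (0.284883, 0.000000). Multiply by 0.837758: (0.238663, 0.000000). P_7(cos γ) = 0.238663

0.238663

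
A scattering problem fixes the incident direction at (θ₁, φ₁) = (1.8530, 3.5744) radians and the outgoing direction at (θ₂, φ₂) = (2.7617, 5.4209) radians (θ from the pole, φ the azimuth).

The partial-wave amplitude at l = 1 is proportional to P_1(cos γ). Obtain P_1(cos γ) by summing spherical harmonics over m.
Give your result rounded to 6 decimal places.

0.161666

Summing Y*_{l m}(θ₁,φ₁)·Y_{l m}(θ₂,φ₂) over m ∈ [−1, 1]; prefactor 4π/(2·1+1) = 4.188790:
  m=-1: -0.30123 - 0.13918j × 0.08337 + 0.09728j = -0.01157 - 0.04091j  (running Σ = -0.01157 - 0.04091j)
  m=0: -0.13606 + 0.00000j × -0.45377 + 0.00000j = 0.06174 + 0.00000j  (running Σ = 0.05017 - 0.04091j)
  m=1: 0.30123 - 0.13918j × -0.08337 + 0.09728j = -0.01157 + 0.04091j  (running Σ = 0.03859 + 0.00000j)
Total Σ_m = 0.03859 + 0.00000j. Multiply by 4.188790: 0.16167 + 0.00000j. P_1(cos γ) = 0.161666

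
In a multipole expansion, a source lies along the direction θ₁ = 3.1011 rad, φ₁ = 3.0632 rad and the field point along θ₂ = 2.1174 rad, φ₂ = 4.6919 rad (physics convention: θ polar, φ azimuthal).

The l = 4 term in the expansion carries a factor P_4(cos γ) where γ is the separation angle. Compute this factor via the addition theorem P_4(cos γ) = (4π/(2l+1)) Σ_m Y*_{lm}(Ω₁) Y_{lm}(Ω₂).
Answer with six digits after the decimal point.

-0.315296

Term-by-term m-sum for l=4 (normalisation 4π/9 = 1.396263):
  term(m=-4) = 0.00000 - 0.00000j   from Y*(Ω₁)=0.00000 - 0.00000j, Y(Ω₂)=0.23492 + 0.01930j
  term(m=-3) = 0.00001 + 0.00003j   from Y*(Ω₁)=0.00008 - 0.00002j, Y(Ω₂)=-0.02492 + 0.40487j
  term(m=-2) = -0.00071 + 0.00008j   from Y*(Ω₁)=0.00324 - 0.00051j, Y(Ω₂)=-0.21741 - 0.00891j
  term(m=-1) = 0.00103 + 0.01775j   from Y*(Ω₁)=0.07609 - 0.00598j, Y(Ω₂)=-0.00477 + 0.23287j
  term(m=+0) = -0.22646 + 0.00000j   from Y*(Ω₁)=0.83936 + 0.00000j, Y(Ω₂)=-0.26981 + 0.00000j
  term(m=+1) = 0.00103 - 0.01775j   from Y*(Ω₁)=-0.07609 - 0.00598j, Y(Ω₂)=0.00477 + 0.23287j
  term(m=+2) = -0.00071 - 0.00008j   from Y*(Ω₁)=0.00324 + 0.00051j, Y(Ω₂)=-0.21741 + 0.00891j
  term(m=+3) = 0.00001 - 0.00003j   from Y*(Ω₁)=-0.00008 - 0.00002j, Y(Ω₂)=0.02492 + 0.40487j
  term(m=+4) = 0.00000 + 0.00000j   from Y*(Ω₁)=0.00000 + 0.00000j, Y(Ω₂)=0.23492 - 0.01930j
Accumulated sum -0.22581 - 0.00000j; after 4π/(2l+1) scaling, -0.31530 - 0.00000j ⇒ P_4 = -0.315296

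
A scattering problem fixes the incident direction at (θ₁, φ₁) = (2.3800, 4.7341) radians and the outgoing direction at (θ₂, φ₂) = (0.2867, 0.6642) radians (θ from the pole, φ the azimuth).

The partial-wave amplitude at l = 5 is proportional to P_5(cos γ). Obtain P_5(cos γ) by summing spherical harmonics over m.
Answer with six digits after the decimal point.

0.383687

Summing Y*_{l m}(θ₁,φ₁)·Y_{l m}(θ₂,φ₂) over m ∈ [−5, 5]; prefactor 4π/(2·5+1) = 1.142397:
  m=-5: Y*=(0.007869, -0.072204)  Y=(-0.000826, 0.000150)  product (0.000004, 0.000061)
  m=-4: Y*=(-0.239976, -0.020893)  Y=(-0.007966, -0.004196)  product (0.001824, 0.001173)
  m=-3: Y*=(-0.027482, 0.421341)  Y=(-0.023318, -0.051964)  product (0.022535, -0.008397)
  m=-2: Y*=(0.333432, 0.014487)  Y=(0.054921, -0.222119)  product (0.021530, -0.073266)
  m=-1: Y*=(-0.002742, 0.126289)  Y=(0.420426, -0.329134)  product (0.040413, 0.053998)
  m=+0: Y*=(0.370805, -0.000000)  Y=(0.440250, 0.000000)  product (0.163247, 0.000000)
  m=+1: Y*=(0.002742, 0.126289)  Y=(-0.420426, -0.329134)  product (0.040413, -0.053998)
  m=+2: Y*=(0.333432, -0.014487)  Y=(0.054921, 0.222119)  product (0.021530, 0.073266)
  m=+3: Y*=(0.027482, 0.421341)  Y=(0.023318, -0.051964)  product (0.022535, 0.008397)
  m=+4: Y*=(-0.239976, 0.020893)  Y=(-0.007966, 0.004196)  product (0.001824, -0.001173)
  m=+5: Y*=(-0.007869, -0.072204)  Y=(0.000826, 0.000150)  product (0.000004, -0.000061)
Total Σ_m = (0.335861, -0.000000). Multiply by 1.142397: (0.383687, -0.000000). P_5(cos γ) = 0.383687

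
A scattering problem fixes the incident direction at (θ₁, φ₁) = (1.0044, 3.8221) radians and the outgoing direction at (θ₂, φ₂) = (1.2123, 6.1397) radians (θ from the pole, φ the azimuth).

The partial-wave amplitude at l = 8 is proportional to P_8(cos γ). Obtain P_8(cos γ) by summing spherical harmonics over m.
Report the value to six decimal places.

-0.280682

Term-by-term m-sum for l=8 (normalisation 4π/17 = 0.739198):
  term(m=-8) = (0.038474, 0.012272)   from Y*(Ω₁)=(0.088532, -0.098596), Y(Ω₂)=(0.125078, 0.277908)
  term(m=-7) = (-0.133964, 0.075857)   from Y*(Ω₁)=(-0.017237, 0.336611), Y(Ω₂)=(0.245093, 0.385428)
  term(m=-6) = (0.022244, -0.094336)   from Y*(Ω₁)=(-0.265503, -0.364646), Y(Ω₂)=(0.140046, 0.162971)
  term(m=-5) = (-0.032580, -0.048404)   from Y*(Ω₁)=(0.237908, 0.063529), Y(Ω₂)=(-0.178541, -0.155782)
  term(m=-4) = (-0.058817, -0.009153)   from Y*(Ω₁)=(0.171907, -0.076679), Y(Ω₂)=(-0.265562, -0.171697)
  term(m=-3) = (-0.027172, 0.021510)   from Y*(Ω₁)=(-0.160035, 0.314485), Y(Ω₂)=(0.089254, 0.040983)
  term(m=-2) = (-0.000349, 0.004508)   from Y*(Ω₁)=(0.002864, 0.013453), Y(Ω₂)=(0.315252, 0.093036)
  term(m=-1) = (0.008596, 0.009286)   from Y*(Ω₁)=(-0.269563, -0.218211), Y(Ω₂)=(-0.036111, -0.005217)
  term(m=+0) = (-0.012575, 0.000000)   from Y*(Ω₁)=(0.038419, -0.000000), Y(Ω₂)=(-0.327319, 0.000000)
  term(m=+1) = (0.008596, -0.009286)   from Y*(Ω₁)=(0.269563, -0.218211), Y(Ω₂)=(0.036111, -0.005217)
  term(m=+2) = (-0.000349, -0.004508)   from Y*(Ω₁)=(0.002864, -0.013453), Y(Ω₂)=(0.315252, -0.093036)
  term(m=+3) = (-0.027172, -0.021510)   from Y*(Ω₁)=(0.160035, 0.314485), Y(Ω₂)=(-0.089254, 0.040983)
  term(m=+4) = (-0.058817, 0.009153)   from Y*(Ω₁)=(0.171907, 0.076679), Y(Ω₂)=(-0.265562, 0.171697)
  term(m=+5) = (-0.032580, 0.048404)   from Y*(Ω₁)=(-0.237908, 0.063529), Y(Ω₂)=(0.178541, -0.155782)
  term(m=+6) = (0.022244, 0.094336)   from Y*(Ω₁)=(-0.265503, 0.364646), Y(Ω₂)=(0.140046, -0.162971)
  term(m=+7) = (-0.133964, -0.075857)   from Y*(Ω₁)=(0.017237, 0.336611), Y(Ω₂)=(-0.245093, 0.385428)
  term(m=+8) = (0.038474, -0.012272)   from Y*(Ω₁)=(0.088532, 0.098596), Y(Ω₂)=(0.125078, -0.277908)
Σ over m = (-0.379711, 0.000000); ×(4π/17) → (-0.280682, 0.000000). Real part: -0.280682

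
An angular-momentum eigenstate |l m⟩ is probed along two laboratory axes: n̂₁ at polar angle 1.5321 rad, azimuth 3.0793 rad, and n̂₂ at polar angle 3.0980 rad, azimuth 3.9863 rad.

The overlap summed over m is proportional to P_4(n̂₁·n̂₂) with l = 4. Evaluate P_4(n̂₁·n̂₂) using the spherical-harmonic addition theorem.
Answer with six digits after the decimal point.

0.374476

Term-by-term m-sum for l=4 (normalisation 4π/9 = 1.396263):
  term(m=-4) = -0.00000 + 0.00000j   from Y*(Ω₁)=0.42758 - 0.10880j, Y(Ω₂)=-0.00000 + 0.00000j
  term(m=-3) = 0.00000 + 0.00000j   from Y*(Ω₁)=-0.04747 + 0.00898j, Y(Ω₂)=-0.00008 - 0.00006j
  term(m=-2) = 0.00030 + 0.00122j   from Y*(Ω₁)=-0.32796 + 0.04107j, Y(Ω₂)=-0.00045 - 0.00378j
  term(m=-1) = 0.00277 - 0.00354j   from Y*(Ω₁)=0.05457 - 0.00340j, Y(Ω₂)=0.05452 - 0.06140j
  term(m=+0) = 0.26205 + 0.00000j   from Y*(Ω₁)=0.31262 + 0.00000j, Y(Ω₂)=0.83826 + 0.00000j
  term(m=+1) = 0.00277 + 0.00354j   from Y*(Ω₁)=-0.05457 - 0.00340j, Y(Ω₂)=-0.05452 - 0.06140j
  term(m=+2) = 0.00030 - 0.00122j   from Y*(Ω₁)=-0.32796 - 0.04107j, Y(Ω₂)=-0.00045 + 0.00378j
  term(m=+3) = 0.00000 - 0.00000j   from Y*(Ω₁)=0.04747 + 0.00898j, Y(Ω₂)=0.00008 - 0.00006j
  term(m=+4) = -0.00000 - 0.00000j   from Y*(Ω₁)=0.42758 + 0.10880j, Y(Ω₂)=-0.00000 - 0.00000j
Accumulated sum 0.26820 + 0.00000j; after 4π/(2l+1) scaling, 0.37448 + 0.00000j ⇒ P_4 = 0.374476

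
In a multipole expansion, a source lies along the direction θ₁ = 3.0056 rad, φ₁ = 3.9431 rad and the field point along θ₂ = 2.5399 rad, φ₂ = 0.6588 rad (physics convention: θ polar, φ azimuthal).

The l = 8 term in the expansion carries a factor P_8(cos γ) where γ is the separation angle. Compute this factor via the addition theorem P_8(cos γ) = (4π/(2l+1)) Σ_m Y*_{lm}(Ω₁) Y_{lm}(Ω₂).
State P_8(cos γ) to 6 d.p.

Summing Y*_{l m}(θ₁,φ₁)·Y_{l m}(θ₂,φ₂) over m ∈ [−8, 8]; prefactor 4π/(2·8+1) = 0.739198:
  m=-8: (0.000000, 0.000000) × (0.002876, 0.004608) = (0.000000, 0.000000)  (running Σ = (0.000000, 0.000000))
  m=-7: (0.000001, -0.000001) × (0.003184, -0.031482) = (-0.000000, -0.000000)  (running Σ = (-0.000000, -0.000000))
  m=-6: (0.000003, -0.000032) × (-0.078385, 0.082539) = (0.000002, 0.000003)  (running Σ = (0.000002, 0.000003))
  m=-5: (-0.000280, -0.000330) × (0.276972, -0.042542) = (-0.000092, -0.000079)  (running Σ = (-0.000089, -0.000077))
  m=-4: (-0.004346, -0.000280) × (-0.405463, -0.224883) = (0.001699, 0.001091)  (running Σ = (0.001610, 0.001015))
  m=-3: (-0.024043, 0.021824) × (0.172246, 0.401118) = (-0.012895, -0.005885)  (running Σ = (-0.011285, -0.004870))
  m=-2: (-0.005512, 0.171013) × (0.006882, -0.026598) = (0.004511, 0.001324)  (running Σ = (-0.006775, -0.003547))
  m=-1: (0.393917, 0.406818) × (0.320047, -0.247775) = (0.226872, 0.032598)  (running Σ = (0.220097, 0.029051))
  m=0: (0.806706, -0.000000) × (-0.166031, 0.000000) = (-0.133939, 0.000000)  (running Σ = (0.086158, 0.029051))
  m=1: (-0.393917, 0.406818) × (-0.320047, -0.247775) = (0.226872, -0.032598)  (running Σ = (0.313030, -0.003547))
  m=2: (-0.005512, -0.171013) × (0.006882, 0.026598) = (0.004511, -0.001324)  (running Σ = (0.317540, -0.004870))
  m=3: (0.024043, 0.021824) × (-0.172246, 0.401118) = (-0.012895, 0.005885)  (running Σ = (0.304645, 0.001015))
  m=4: (-0.004346, 0.000280) × (-0.405463, 0.224883) = (0.001699, -0.001091)  (running Σ = (0.306344, -0.000077))
  m=5: (0.000280, -0.000330) × (-0.276972, -0.042542) = (-0.000092, 0.000079)  (running Σ = (0.306253, 0.000003))
  m=6: (0.000003, 0.000032) × (-0.078385, -0.082539) = (0.000002, -0.000003)  (running Σ = (0.306255, -0.000000))
  m=7: (-0.000001, -0.000001) × (-0.003184, -0.031482) = (-0.000000, 0.000000)  (running Σ = (0.306255, 0.000000))
  m=8: (0.000000, -0.000000) × (0.002876, -0.004608) = (0.000000, -0.000000)  (running Σ = (0.306255, -0.000000))
Total Σ_m = (0.306255, -0.000000). Multiply by 0.739198: (0.226383, -0.000000). P_8(cos γ) = 0.226383

0.226383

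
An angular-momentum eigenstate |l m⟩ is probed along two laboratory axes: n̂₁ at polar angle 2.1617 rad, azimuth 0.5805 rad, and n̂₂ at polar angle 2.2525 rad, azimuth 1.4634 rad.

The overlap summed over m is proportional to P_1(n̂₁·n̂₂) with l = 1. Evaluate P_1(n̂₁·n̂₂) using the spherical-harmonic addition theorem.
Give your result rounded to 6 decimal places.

Expand P_1 via completeness: Σ_{m} conj(Y_{1,m}) at Ω₁ times Y_{1,m} at Ω₂ —
  term(m=-1) = (0.048870, -0.059467)   from Y*(Ω₁)=(0.239912, 0.157354), Y(Ω₂)=(0.028757, -0.266731)
  term(m=+0) = (0.083806, 0.000000)   from Y*(Ω₁)=(-0.272206, -0.000000), Y(Ω₂)=(-0.307877, 0.000000)
  term(m=+1) = (0.048870, 0.059467)   from Y*(Ω₁)=(-0.239912, 0.157354), Y(Ω₂)=(-0.028757, -0.266731)
Accumulated sum (0.181546, 0.000000); after 4π/(2l+1) scaling, (0.760460, 0.000000) ⇒ P_1 = 0.760460

0.760460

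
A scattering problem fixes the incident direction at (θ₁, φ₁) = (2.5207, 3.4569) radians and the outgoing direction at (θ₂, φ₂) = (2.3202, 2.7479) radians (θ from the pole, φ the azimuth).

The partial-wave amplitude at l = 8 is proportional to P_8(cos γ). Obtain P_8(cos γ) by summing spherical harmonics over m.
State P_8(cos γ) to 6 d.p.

Addition theorem: P_8(cos γ) = (4π/17) Σ_m Y*_{lm}(Ω₁) Y_{lm}(Ω₂), m = −8…8:
  [-8]  conj(Y_{8,-8})(Ω₁) = -0.005508+0.003925i ; Y_{8,-8}(Ω₂) = -0.042530-0.000338i ; Δ = +0.000236-0.000165i
  [-7]  conj(Y_{8,-7})(Ω₁) = -0.022475+0.030418i ; Y_{8,-7}(Ω₂) = -0.146667+0.059560i ; Δ = +0.001485-0.005800i
  [-6]  conj(Y_{8,-6})(Ω₁) = -0.041091+0.123562i ; Y_{8,-6}(Ω₂) = -0.245708+0.242795i ; Δ = -0.019904-0.040337i
  [-5]  conj(Y_{8,-5})(Ω₁) = -0.001752+0.305130i ; Y_{8,-5}(Ω₂) = -0.178671+0.425360i ; Δ = -0.129477-0.055263i
  [-4]  conj(Y_{8,-4})(Ω₁) = +0.144577+0.452014i ; Y_{8,-4}(Ω₂) = -0.001132+0.284870i ; Δ = -0.128929+0.040674i
  [-3]  conj(Y_{8,-3})(Ω₁) = +0.234696+0.325383i ; Y_{8,-3}(Ω₂) = -0.059171-0.144063i ; Δ = +0.032989-0.053064i
  [-2]  conj(Y_{8,-2})(Ω₁) = -0.030876-0.022542i ; Y_{8,-2}(Ω₂) = -0.267208-0.268272i ; Δ = +0.002203+0.014307i
  [-1]  conj(Y_{8,-1})(Ω₁) = -0.394651-0.128731i ; Y_{8,-1}(Ω₂) = -0.015898-0.006604i ; Δ = +0.005424+0.004653i
  [+0]  conj(Y_{8,0})(Ω₁) = -0.099101-0.000000i ; Y_{8,0}(Ω₂) = +0.369571+0.000000i ; Δ = -0.036625-0.000000i
  [+1]  conj(Y_{8,1})(Ω₁) = +0.394651-0.128731i ; Y_{8,1}(Ω₂) = +0.015898-0.006604i ; Δ = +0.005424-0.004653i
  [+2]  conj(Y_{8,2})(Ω₁) = -0.030876+0.022542i ; Y_{8,2}(Ω₂) = -0.267208+0.268272i ; Δ = +0.002203-0.014307i
  [+3]  conj(Y_{8,3})(Ω₁) = -0.234696+0.325383i ; Y_{8,3}(Ω₂) = +0.059171-0.144063i ; Δ = +0.032989+0.053064i
  [+4]  conj(Y_{8,4})(Ω₁) = +0.144577-0.452014i ; Y_{8,4}(Ω₂) = -0.001132-0.284870i ; Δ = -0.128929-0.040674i
  [+5]  conj(Y_{8,5})(Ω₁) = +0.001752+0.305130i ; Y_{8,5}(Ω₂) = +0.178671+0.425360i ; Δ = -0.129477+0.055263i
  [+6]  conj(Y_{8,6})(Ω₁) = -0.041091-0.123562i ; Y_{8,6}(Ω₂) = -0.245708-0.242795i ; Δ = -0.019904+0.040337i
  [+7]  conj(Y_{8,7})(Ω₁) = +0.022475+0.030418i ; Y_{8,7}(Ω₂) = +0.146667+0.059560i ; Δ = +0.001485+0.005800i
  [+8]  conj(Y_{8,8})(Ω₁) = -0.005508-0.003925i ; Y_{8,8}(Ω₂) = -0.042530+0.000338i ; Δ = +0.000236+0.000165i
Accumulated sum -0.508573+0.000000i; after 4π/(2l+1) scaling, -0.375936+0.000000i ⇒ P_8 = -0.375936

-0.375936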